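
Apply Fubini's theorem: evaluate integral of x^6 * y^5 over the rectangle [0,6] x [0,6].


By Fubini's theorem, the double integral factors as a product of single integrals:
Step 1: integral_0^6 x^6 dx = [x^7/7] from 0 to 6
     = 6^7/7 = 39990.857143
Step 2: integral_0^6 y^5 dy = [y^6/6] from 0 to 6
     = 6^6/6 = 7776
Step 3: Double integral = 39990.857143 * 7776 = 3.109689e+08


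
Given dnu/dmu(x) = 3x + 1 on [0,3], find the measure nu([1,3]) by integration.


nu(A) = integral_A (dnu/dmu) dmu = integral_1^3 (3x + 1) dx
Step 1: Antiderivative F(x) = (3/2)x^2 + 1x
Step 2: F(3) = (3/2)*3^2 + 1*3 = 13.5 + 3 = 16.5
Step 3: F(1) = (3/2)*1^2 + 1*1 = 1.5 + 1 = 2.5
Step 4: nu([1,3]) = F(3) - F(1) = 16.5 - 2.5 = 14


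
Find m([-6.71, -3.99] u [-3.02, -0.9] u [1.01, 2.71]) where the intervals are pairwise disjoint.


For pairwise disjoint intervals, m(union) = sum of lengths.
= (-3.99 - -6.71) + (-0.9 - -3.02) + (2.71 - 1.01)
= 2.72 + 2.12 + 1.7
= 6.54


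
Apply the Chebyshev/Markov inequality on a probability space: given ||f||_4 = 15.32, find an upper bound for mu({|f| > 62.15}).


Chebyshev/Markov inequality: mu(|f| > eps) <= (||f||_p / eps)^p
Step 1: ||f||_4 / eps = 15.32 / 62.15 = 0.2465
Step 2: Raise to power p = 4:
  (0.2465)^4 = 0.003692
Step 3: Therefore mu(|f| > 62.15) <= 0.003692


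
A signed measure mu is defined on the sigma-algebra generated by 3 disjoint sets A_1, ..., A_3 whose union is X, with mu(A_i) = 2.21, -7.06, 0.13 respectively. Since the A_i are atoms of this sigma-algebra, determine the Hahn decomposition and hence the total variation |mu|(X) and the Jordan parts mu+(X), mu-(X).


Step 1: Every measurable set is a union of atoms (the cells / points), so a Hahn decomposition is
  obtained by grouping atoms by sign: P = union of atoms with mu > 0, N = union of the remaining atoms.
  Atoms in P (indices): 1, 3;  atoms in N (indices): 2
  Positive values: 2.21, 0.13
  Negative values: -7.06
Step 2: mu+(X) = mu(P) = sum of positive atom values = 2.34
Step 3: mu-(X) = -mu(N) = sum of |negative atom values| = 7.06
Step 4: |mu|(X) = mu+(X) + mu-(X) = 2.34 + 7.06 = 9.4


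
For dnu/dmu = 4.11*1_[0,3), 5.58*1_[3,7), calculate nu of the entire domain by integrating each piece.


Integrate each piece of the Radon-Nikodym derivative:
Step 1: integral_0^3 4.11 dx = 4.11*(3-0) = 4.11*3 = 12.33
Step 2: integral_3^7 5.58 dx = 5.58*(7-3) = 5.58*4 = 22.32
Total: 12.33 + 22.32 = 34.65


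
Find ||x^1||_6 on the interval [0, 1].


Step 1: ||f||_6 = (integral_0^1 |x^1|^6 dx)^(1/6)
     = (integral_0^1 x^6 dx)^(1/6)
Step 2: integral_0^1 x^6 dx = [x^7/(7)] from 0 to 1 = 1^7/7
     = 1/7 = 0.142857
Step 3: ||f||_6 = (0.142857)^(1/6) = 0.72302


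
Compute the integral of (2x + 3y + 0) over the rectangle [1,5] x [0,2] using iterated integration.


By Fubini, integrate in x first, then y.
Step 1: Fix y, integrate over x in [1,5]:
  integral(2x + 3y + 0, x=1..5)
  = 2*(5^2 - 1^2)/2 + (3y + 0)*(5 - 1)
  = 24 + (3y + 0)*4
  = 24 + 12y + 0
  = 24 + 12y
Step 2: Integrate over y in [0,2]:
  integral(24 + 12y, y=0..2)
  = 24*2 + 12*(2^2 - 0^2)/2
  = 48 + 24
  = 72


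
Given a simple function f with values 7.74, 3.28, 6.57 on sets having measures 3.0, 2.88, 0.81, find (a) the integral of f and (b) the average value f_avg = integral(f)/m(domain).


Step 1: Integral = sum(value_i * measure_i)
= 7.74*3.0 + 3.28*2.88 + 6.57*0.81
= 23.22 + 9.4464 + 5.3217
= 37.9881
Step 2: Total measure of domain = 3.0 + 2.88 + 0.81 = 6.69
Step 3: Average value = 37.9881 / 6.69 = 5.678341


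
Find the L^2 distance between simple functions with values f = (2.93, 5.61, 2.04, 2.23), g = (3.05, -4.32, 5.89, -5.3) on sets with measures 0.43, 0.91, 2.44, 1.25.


Step 1: Compute differences f_i - g_i:
  2.93 - 3.05 = -0.12
  5.61 - -4.32 = 9.93
  2.04 - 5.89 = -3.85
  2.23 - -5.3 = 7.53
Step 2: Compute |diff|^2 * measure for each set:
  |-0.12|^2 * 0.43 = 0.0144 * 0.43 = 0.006192
  |9.93|^2 * 0.91 = 98.6049 * 0.91 = 89.730459
  |-3.85|^2 * 2.44 = 14.8225 * 2.44 = 36.1669
  |7.53|^2 * 1.25 = 56.7009 * 1.25 = 70.876125
Step 3: Sum = 196.779676
Step 4: ||f-g||_2 = (196.779676)^(1/2) = 14.027818


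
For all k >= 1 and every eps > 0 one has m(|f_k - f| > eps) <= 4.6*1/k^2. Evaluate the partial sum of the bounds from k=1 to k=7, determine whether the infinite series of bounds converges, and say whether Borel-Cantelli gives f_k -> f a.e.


Step 1: List the terms 4.6*1/k^2 for k = 1 to 7:
  k=1: 4.6
  k=2: 1.15
  k=3: 0.511111
  k=4: 0.2875
  k=5: 0.184
  k=6: 0.127778
  k=7: 0.093878
Step 2: Partial sum = 4.6 + 1.15 + 0.511111 + 0.2875 + 0.184 + 0.127778 + 0.093878
     = 6.954266
Step 3: The full series sum_(k>=1) 4.6*1/k^2 converges (p-series with p = 2 > 1; a constant multiple of a convergent series converges).
Step 4: Fix eps > 0. Since sum_k m(|f_k - f| > eps) < infinity, the Borel-Cantelli lemma gives
        m(limsup_k {|f_k - f| > eps}) = 0, i.e. for a.e. x, |f_k(x) - f(x)| <= eps for all large k.
        Applying this with eps = 1/j for j = 1, 2, ... and intersecting the countably many full-measure sets,
        for a.e. x we get limsup_k |f_k(x) - f(x)| <= 1/j for every j, hence f_k -> f almost everywhere.
Conclusion: series converges; Borel-Cantelli yields f_k -> f a.e.


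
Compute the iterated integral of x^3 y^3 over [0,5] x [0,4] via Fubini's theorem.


By Fubini's theorem, the double integral factors as a product of single integrals:
Step 1: integral_0^5 x^3 dx = [x^4/4] from 0 to 5
     = 5^4/4 = 156.25
Step 2: integral_0^4 y^3 dy = [y^4/4] from 0 to 4
     = 4^4/4 = 64
Step 3: Double integral = 156.25 * 64 = 10000


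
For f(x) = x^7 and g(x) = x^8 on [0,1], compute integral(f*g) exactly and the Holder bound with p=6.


Step 1: Exact integral of f*g = integral(x^15, 0, 1) = 1/16
     = 0.0625
Step 2: Holder bound with p=6, q=1.2:
  ||f||_p = (integral x^42 dx)^(1/6) = (1/43)^(1/6) = 0.534263
  ||g||_q = (integral x^9.6 dx)^(1/1.2) = (1/10.6)^(1/1.2) = 0.139823
Step 3: Holder bound = ||f||_p * ||g||_q = 0.534263 * 0.139823 = 0.074702
Verification: 0.0625 <= 0.074702 (Holder holds)


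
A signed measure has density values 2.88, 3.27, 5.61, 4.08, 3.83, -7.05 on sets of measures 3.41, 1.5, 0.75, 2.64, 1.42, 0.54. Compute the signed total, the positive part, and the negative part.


Step 1: Compute signed measure on each set:
  Set 1: 2.88 * 3.41 = 9.8208
  Set 2: 3.27 * 1.5 = 4.905
  Set 3: 5.61 * 0.75 = 4.2075
  Set 4: 4.08 * 2.64 = 10.7712
  Set 5: 3.83 * 1.42 = 5.4386
  Set 6: -7.05 * 0.54 = -3.807
Step 2: Total signed measure = (9.8208) + (4.905) + (4.2075) + (10.7712) + (5.4386) + (-3.807)
     = 31.3361
Step 3: Positive part mu+(X) = sum of positive contributions = 35.1431
Step 4: Negative part mu-(X) = |sum of negative contributions| = 3.807


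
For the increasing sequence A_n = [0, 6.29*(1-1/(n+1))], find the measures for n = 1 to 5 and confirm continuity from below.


By continuity of measure from below: if A_n increases to A, then m(A_n) -> m(A).
Here A = [0, 6.29], so m(A) = 6.29
Step 1: a_1 = 6.29*(1 - 1/2) = 3.145, m(A_1) = 3.145
Step 2: a_2 = 6.29*(1 - 1/3) = 4.1933, m(A_2) = 4.1933
Step 3: a_3 = 6.29*(1 - 1/4) = 4.7175, m(A_3) = 4.7175
Step 4: a_4 = 6.29*(1 - 1/5) = 5.032, m(A_4) = 5.032
Step 5: a_5 = 6.29*(1 - 1/6) = 5.2417, m(A_5) = 5.2417
Limit: m(A_n) -> m([0,6.29]) = 6.29


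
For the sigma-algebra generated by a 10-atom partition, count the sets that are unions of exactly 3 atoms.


Each element of F is a union of some subset of the 10 atoms.
Elements that are unions of exactly 3 atoms correspond to 3-element subsets of the 10 atoms.
Count = C(10, 3) = 10! / (3! * 7!) = 120.


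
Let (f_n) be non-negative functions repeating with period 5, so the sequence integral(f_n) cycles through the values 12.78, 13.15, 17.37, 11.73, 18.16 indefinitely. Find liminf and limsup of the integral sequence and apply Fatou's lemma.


The sequence (integral(f_n)) is periodic with period 5, repeating the values 12.78, 13.15, 17.37, 11.73, 18.16 indefinitely.
Step 1: For a periodic sequence, every tail (a_m, a_(m+1), ...) contains all 5 period values infinitely often.
Step 2: Hence inf of every tail = min of the period values = min(12.78, 13.15, 17.37, 11.73, 18.16) = 11.73.
        liminf_n integral(f_n) = sup over m of (inf of tail from m) = 11.73.
Step 3: Similarly sup of every tail = max of the period values = 18.16.
        limsup_n integral(f_n) = 18.16.
Step 4: Fatou's lemma: integral(liminf_n f_n) <= liminf_n integral(f_n) = 11.73.
        So the integral of the pointwise liminf is at most 11.73.


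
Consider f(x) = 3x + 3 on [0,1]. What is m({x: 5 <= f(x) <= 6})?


f^(-1)([5, 6]) = {x : 5 <= 3x + 3 <= 6}
Solving: (5 - 3)/3 <= x <= (6 - 3)/3
= [0.666667, 1]
Intersecting with [0,1]: [0.666667, 1]
Measure = 1 - 0.666667 = 0.333333


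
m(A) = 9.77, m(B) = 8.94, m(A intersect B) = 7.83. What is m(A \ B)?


m(A \ B) = m(A) - m(A n B)
= 9.77 - 7.83
= 1.94


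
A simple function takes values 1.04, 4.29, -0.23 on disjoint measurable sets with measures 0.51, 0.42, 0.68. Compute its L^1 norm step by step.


Step 1: Compute |f_i|^1 for each value:
  |1.04|^1 = 1.04
  |4.29|^1 = 4.29
  |-0.23|^1 = 0.23
Step 2: Multiply by measures and sum:
  1.04 * 0.51 = 0.5304
  4.29 * 0.42 = 1.8018
  0.23 * 0.68 = 0.1564
Sum = 0.5304 + 1.8018 + 0.1564 = 2.4886
Step 3: Take the p-th root:
||f||_1 = (2.4886)^(1/1) = 2.4886


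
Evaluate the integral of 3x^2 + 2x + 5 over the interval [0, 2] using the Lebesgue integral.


The Lebesgue integral of a Riemann-integrable function agrees with the Riemann integral.
Antiderivative F(x) = (3/3)x^3 + (2/2)x^2 + 5x
F(2) = (3/3)*2^3 + (2/2)*2^2 + 5*2
     = (3/3)*8 + (2/2)*4 + 5*2
     = 8 + 4 + 10
     = 22
F(0) = 0.0
Integral = F(2) - F(0) = 22 - 0.0 = 22


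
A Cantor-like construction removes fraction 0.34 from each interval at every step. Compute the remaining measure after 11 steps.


Step 1: At each step, fraction remaining = 1 - 0.34 = 0.66
Step 2: After 11 steps, measure = (0.66)^11
Result = 0.010351


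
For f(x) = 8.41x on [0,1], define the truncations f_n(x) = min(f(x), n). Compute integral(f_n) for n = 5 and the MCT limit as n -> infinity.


f(x) = 8.41x on [0,1]; f_n(x) = min(8.41x, n). At n = 5:
Step 1: f(x) reaches 5 at x = 5/8.41 = 0.59453
Step 2: integral(f_5) = integral(8.41x, 0, 0.59453) + integral(5, 0.59453, 1)
       = 8.41*0.59453^2/2 + 5*(1 - 0.59453)
       = 1.486326 + 2.027348
       = 3.513674
Step 3: As n -> infinity, f_n increases to f, so by MCT integral(f_n) -> integral(f) = 8.41/2 = 4.205.
Convergence: integral(f_5) = 3.513674 -> 4.205 as n -> infinity


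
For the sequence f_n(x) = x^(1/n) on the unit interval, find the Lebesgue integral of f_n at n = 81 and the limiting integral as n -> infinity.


At n = 81: f_81(x) = x^(1/81).
Step 1: integral(x^(1/81), 0, 1) = [x^(1/81+1) / (1/81+1)] from 0 to 1
     = 1 / (1/81 + 1) = 1 / ((81+1)/81) = 81/(81+1)
     = 81/82 = 0.987805
Step 2: As n -> infinity, f_n(x) = x^(1/n) -> 1 for x in (0,1], and f_n is increasing in n.
By MCT, lim_n integral(f_n) = integral(lim_n f_n) = integral(1, 0, 1) = 1.
Step 3: Verify convergence: 81/82 = 0.987805 -> 1


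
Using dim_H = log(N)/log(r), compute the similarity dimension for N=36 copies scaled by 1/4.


For a self-similar set with N copies scaled by 1/r:
dim_H = log(N)/log(r) = log(36)/log(4)
= 3.583519/1.386294
= 2.584963


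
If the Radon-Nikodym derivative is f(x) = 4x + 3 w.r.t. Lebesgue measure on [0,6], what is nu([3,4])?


nu(A) = integral_A (dnu/dmu) dmu = integral_3^4 (4x + 3) dx
Step 1: Antiderivative F(x) = (4/2)x^2 + 3x
Step 2: F(4) = (4/2)*4^2 + 3*4 = 32 + 12 = 44
Step 3: F(3) = (4/2)*3^2 + 3*3 = 18 + 9 = 27
Step 4: nu([3,4]) = F(4) - F(3) = 44 - 27 = 17


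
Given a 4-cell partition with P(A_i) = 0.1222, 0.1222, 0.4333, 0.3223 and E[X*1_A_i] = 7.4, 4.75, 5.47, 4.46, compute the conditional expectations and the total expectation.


For each cell A_i: E[X|A_i] = E[X*1_A_i] / P(A_i)
Step 1: E[X|A_1] = 7.4 / 0.1222 = 60.556465
Step 2: E[X|A_2] = 4.75 / 0.1222 = 38.870704
Step 3: E[X|A_3] = 5.47 / 0.4333 = 12.624048
Step 4: E[X|A_4] = 4.46 / 0.3223 = 13.838039
Verification: E[X] = sum E[X*1_A_i] = 7.4 + 4.75 + 5.47 + 4.46 = 22.08


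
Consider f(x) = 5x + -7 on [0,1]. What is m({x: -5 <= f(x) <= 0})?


f^(-1)([-5, 0]) = {x : -5 <= 5x + -7 <= 0}
Solving: (-5 - -7)/5 <= x <= (0 - -7)/5
= [0.4, 1.4]
Intersecting with [0,1]: [0.4, 1]
Measure = 1 - 0.4 = 0.6


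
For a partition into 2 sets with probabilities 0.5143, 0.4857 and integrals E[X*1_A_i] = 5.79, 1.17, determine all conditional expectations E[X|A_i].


For each cell A_i: E[X|A_i] = E[X*1_A_i] / P(A_i)
Step 1: E[X|A_1] = 5.79 / 0.5143 = 11.258021
Step 2: E[X|A_2] = 1.17 / 0.4857 = 2.408894
Verification: E[X] = sum E[X*1_A_i] = 5.79 + 1.17 = 6.96


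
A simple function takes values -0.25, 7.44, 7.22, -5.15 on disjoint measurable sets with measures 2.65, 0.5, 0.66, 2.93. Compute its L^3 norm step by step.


Step 1: Compute |f_i|^3 for each value:
  |-0.25|^3 = 0.015625
  |7.44|^3 = 411.830784
  |7.22|^3 = 376.367048
  |-5.15|^3 = 136.590875
Step 2: Multiply by measures and sum:
  0.015625 * 2.65 = 0.041406
  411.830784 * 0.5 = 205.915392
  376.367048 * 0.66 = 248.402252
  136.590875 * 2.93 = 400.211264
Sum = 0.041406 + 205.915392 + 248.402252 + 400.211264 = 854.570314
Step 3: Take the p-th root:
||f||_3 = (854.570314)^(1/3) = 9.48963


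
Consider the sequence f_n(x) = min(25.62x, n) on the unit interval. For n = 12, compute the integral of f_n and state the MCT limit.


f(x) = 25.62x on [0,1]; f_n(x) = min(25.62x, n). At n = 12:
Step 1: f(x) reaches 12 at x = 12/25.62 = 0.468384
Step 2: integral(f_12) = integral(25.62x, 0, 0.468384) + integral(12, 0.468384, 1)
       = 25.62*0.468384^2/2 + 12*(1 - 0.468384)
       = 2.810304 + 6.379391
       = 9.189696
Step 3: As n -> infinity, f_n increases to f, so by MCT integral(f_n) -> integral(f) = 25.62/2 = 12.81.
Convergence: integral(f_12) = 9.189696 -> 12.81 as n -> infinity


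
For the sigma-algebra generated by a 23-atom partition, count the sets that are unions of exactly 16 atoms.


Each element of F is a union of some subset of the 23 atoms.
Elements that are unions of exactly 16 atoms correspond to 16-element subsets of the 23 atoms.
Count = C(23, 16) = 23! / (16! * 7!) = 245157.


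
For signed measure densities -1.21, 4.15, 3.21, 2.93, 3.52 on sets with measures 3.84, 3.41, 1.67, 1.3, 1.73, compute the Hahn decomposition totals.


Step 1: Compute signed measure on each set:
  Set 1: -1.21 * 3.84 = -4.6464
  Set 2: 4.15 * 3.41 = 14.1515
  Set 3: 3.21 * 1.67 = 5.3607
  Set 4: 2.93 * 1.3 = 3.809
  Set 5: 3.52 * 1.73 = 6.0896
Step 2: Total signed measure = (-4.6464) + (14.1515) + (5.3607) + (3.809) + (6.0896)
     = 24.7644
Step 3: Positive part mu+(X) = sum of positive contributions = 29.4108
Step 4: Negative part mu-(X) = |sum of negative contributions| = 4.6464


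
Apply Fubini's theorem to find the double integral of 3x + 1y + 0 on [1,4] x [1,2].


By Fubini, integrate in x first, then y.
Step 1: Fix y, integrate over x in [1,4]:
  integral(3x + 1y + 0, x=1..4)
  = 3*(4^2 - 1^2)/2 + (1y + 0)*(4 - 1)
  = 22.5 + (1y + 0)*3
  = 22.5 + 3y + 0
  = 22.5 + 3y
Step 2: Integrate over y in [1,2]:
  integral(22.5 + 3y, y=1..2)
  = 22.5*1 + 3*(2^2 - 1^2)/2
  = 22.5 + 4.5
  = 27


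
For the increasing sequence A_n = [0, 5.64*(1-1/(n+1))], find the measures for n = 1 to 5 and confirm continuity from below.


By continuity of measure from below: if A_n increases to A, then m(A_n) -> m(A).
Here A = [0, 5.64], so m(A) = 5.64
Step 1: a_1 = 5.64*(1 - 1/2) = 2.82, m(A_1) = 2.82
Step 2: a_2 = 5.64*(1 - 1/3) = 3.76, m(A_2) = 3.76
Step 3: a_3 = 5.64*(1 - 1/4) = 4.23, m(A_3) = 4.23
Step 4: a_4 = 5.64*(1 - 1/5) = 4.512, m(A_4) = 4.512
Step 5: a_5 = 5.64*(1 - 1/6) = 4.7, m(A_5) = 4.7
Limit: m(A_n) -> m([0,5.64]) = 5.64


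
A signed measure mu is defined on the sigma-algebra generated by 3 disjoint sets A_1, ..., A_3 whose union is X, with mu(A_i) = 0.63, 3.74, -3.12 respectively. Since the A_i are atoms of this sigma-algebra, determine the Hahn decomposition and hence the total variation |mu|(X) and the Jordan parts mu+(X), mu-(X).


Step 1: Every measurable set is a union of atoms (the cells / points), so a Hahn decomposition is
  obtained by grouping atoms by sign: P = union of atoms with mu > 0, N = union of the remaining atoms.
  Atoms in P (indices): 1, 2;  atoms in N (indices): 3
  Positive values: 0.63, 3.74
  Negative values: -3.12
Step 2: mu+(X) = mu(P) = sum of positive atom values = 4.37
Step 3: mu-(X) = -mu(N) = sum of |negative atom values| = 3.12
Step 4: |mu|(X) = mu+(X) + mu-(X) = 4.37 + 3.12 = 7.49


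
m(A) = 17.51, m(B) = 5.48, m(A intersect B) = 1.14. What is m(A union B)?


By inclusion-exclusion: m(A u B) = m(A) + m(B) - m(A n B)
= 17.51 + 5.48 - 1.14
= 21.85


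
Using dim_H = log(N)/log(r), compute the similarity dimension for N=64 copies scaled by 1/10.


For a self-similar set with N copies scaled by 1/r:
dim_H = log(N)/log(r) = log(64)/log(10)
= 4.158883/2.302585
= 1.80618


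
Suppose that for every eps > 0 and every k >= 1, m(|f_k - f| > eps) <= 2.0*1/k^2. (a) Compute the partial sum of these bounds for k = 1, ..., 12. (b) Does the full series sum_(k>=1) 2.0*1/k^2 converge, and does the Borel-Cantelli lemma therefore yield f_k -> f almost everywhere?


Step 1: List the terms 2.0*1/k^2 for k = 1 to 12:
  k=1: 2
  k=2: 0.5
  k=3: 0.222222
  k=4: 0.125
  k=5: 0.08
  k=6: 0.055556
  k=7: 0.040816
  k=8: 0.03125
  k=9: 0.024691
  k=10: 0.02
  k=11: 0.016529
  k=12: 0.013889
Step 2: Partial sum = 2 + 0.5 + 0.222222 + 0.125 + 0.08 + 0.055556 + 0.040816 + 0.03125 + 0.024691 + 0.02 + 0.016529 + 0.013889
     = 3.129953
Step 3: The full series sum_(k>=1) 2.0*1/k^2 converges (p-series with p = 2 > 1; a constant multiple of a convergent series converges).
Step 4: Fix eps > 0. Since sum_k m(|f_k - f| > eps) < infinity, the Borel-Cantelli lemma gives
        m(limsup_k {|f_k - f| > eps}) = 0, i.e. for a.e. x, |f_k(x) - f(x)| <= eps for all large k.
        Applying this with eps = 1/j for j = 1, 2, ... and intersecting the countably many full-measure sets,
        for a.e. x we get limsup_k |f_k(x) - f(x)| <= 1/j for every j, hence f_k -> f almost everywhere.
Conclusion: series converges; Borel-Cantelli yields f_k -> f a.e.


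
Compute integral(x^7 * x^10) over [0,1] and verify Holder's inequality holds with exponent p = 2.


Step 1: Exact integral of f*g = integral(x^17, 0, 1) = 1/18
     = 0.055556
Step 2: Holder bound with p=2, q=2:
  ||f||_p = (integral x^14 dx)^(1/2) = (1/15)^(1/2) = 0.258199
  ||g||_q = (integral x^20 dx)^(1/2) = (1/21)^(1/2) = 0.218218
Step 3: Holder bound = ||f||_p * ||g||_q = 0.258199 * 0.218218 = 0.056344
Verification: 0.055556 <= 0.056344 (Holder holds)


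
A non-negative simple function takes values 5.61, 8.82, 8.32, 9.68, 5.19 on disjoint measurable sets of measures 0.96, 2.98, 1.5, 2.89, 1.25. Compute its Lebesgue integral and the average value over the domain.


Step 1: Integral = sum(value_i * measure_i)
= 5.61*0.96 + 8.82*2.98 + 8.32*1.5 + 9.68*2.89 + 5.19*1.25
= 5.3856 + 26.2836 + 12.48 + 27.9752 + 6.4875
= 78.6119
Step 2: Total measure of domain = 0.96 + 2.98 + 1.5 + 2.89 + 1.25 = 9.58
Step 3: Average value = 78.6119 / 9.58 = 8.205835


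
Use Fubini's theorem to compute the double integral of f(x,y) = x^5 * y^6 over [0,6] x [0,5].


By Fubini's theorem, the double integral factors as a product of single integrals:
Step 1: integral_0^6 x^5 dx = [x^6/6] from 0 to 6
     = 6^6/6 = 7776
Step 2: integral_0^5 y^6 dy = [y^7/7] from 0 to 5
     = 5^7/7 = 11160.714286
Step 3: Double integral = 7776 * 11160.714286 = 8.678571e+07


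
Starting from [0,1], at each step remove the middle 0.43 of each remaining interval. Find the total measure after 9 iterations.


Step 1: At each step, fraction remaining = 1 - 0.43 = 0.57
Step 2: After 9 steps, measure = (0.57)^9
Result = 0.006351


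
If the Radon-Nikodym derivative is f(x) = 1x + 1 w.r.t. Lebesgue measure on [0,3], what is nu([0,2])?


nu(A) = integral_A (dnu/dmu) dmu = integral_0^2 (1x + 1) dx
Step 1: Antiderivative F(x) = (1/2)x^2 + 1x
Step 2: F(2) = (1/2)*2^2 + 1*2 = 2 + 2 = 4
Step 3: F(0) = (1/2)*0^2 + 1*0 = 0.0 + 0 = 0.0
Step 4: nu([0,2]) = F(2) - F(0) = 4 - 0.0 = 4


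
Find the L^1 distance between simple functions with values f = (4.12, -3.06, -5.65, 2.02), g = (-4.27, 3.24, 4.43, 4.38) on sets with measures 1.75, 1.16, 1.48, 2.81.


Step 1: Compute differences f_i - g_i:
  4.12 - -4.27 = 8.39
  -3.06 - 3.24 = -6.3
  -5.65 - 4.43 = -10.08
  2.02 - 4.38 = -2.36
Step 2: Compute |diff|^1 * measure for each set:
  |8.39|^1 * 1.75 = 8.39 * 1.75 = 14.6825
  |-6.3|^1 * 1.16 = 6.3 * 1.16 = 7.308
  |-10.08|^1 * 1.48 = 10.08 * 1.48 = 14.9184
  |-2.36|^1 * 2.81 = 2.36 * 2.81 = 6.6316
Step 3: Sum = 43.5405
Step 4: ||f-g||_1 = (43.5405)^(1/1) = 43.5405


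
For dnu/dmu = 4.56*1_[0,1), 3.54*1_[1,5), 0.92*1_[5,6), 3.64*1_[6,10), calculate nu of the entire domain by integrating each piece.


Integrate each piece of the Radon-Nikodym derivative:
Step 1: integral_0^1 4.56 dx = 4.56*(1-0) = 4.56*1 = 4.56
Step 2: integral_1^5 3.54 dx = 3.54*(5-1) = 3.54*4 = 14.16
Step 3: integral_5^6 0.92 dx = 0.92*(6-5) = 0.92*1 = 0.92
Step 4: integral_6^10 3.64 dx = 3.64*(10-6) = 3.64*4 = 14.56
Total: 4.56 + 14.16 + 0.92 + 14.56 = 34.2


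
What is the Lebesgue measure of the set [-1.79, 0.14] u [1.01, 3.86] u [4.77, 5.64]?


For pairwise disjoint intervals, m(union) = sum of lengths.
= (0.14 - -1.79) + (3.86 - 1.01) + (5.64 - 4.77)
= 1.93 + 2.85 + 0.87
= 5.65


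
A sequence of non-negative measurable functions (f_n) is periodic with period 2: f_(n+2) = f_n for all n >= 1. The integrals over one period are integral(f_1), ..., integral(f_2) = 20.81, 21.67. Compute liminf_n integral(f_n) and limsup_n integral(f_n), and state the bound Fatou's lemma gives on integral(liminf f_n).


The sequence (integral(f_n)) is periodic with period 2, repeating the values 20.81, 21.67 indefinitely.
Step 1: For a periodic sequence, every tail (a_m, a_(m+1), ...) contains all 2 period values infinitely often.
Step 2: Hence inf of every tail = min of the period values = min(20.81, 21.67) = 20.81.
        liminf_n integral(f_n) = sup over m of (inf of tail from m) = 20.81.
Step 3: Similarly sup of every tail = max of the period values = 21.67.
        limsup_n integral(f_n) = 21.67.
Step 4: Fatou's lemma: integral(liminf_n f_n) <= liminf_n integral(f_n) = 20.81.
        So the integral of the pointwise liminf is at most 20.81.


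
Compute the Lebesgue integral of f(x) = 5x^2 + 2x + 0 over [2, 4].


The Lebesgue integral of a Riemann-integrable function agrees with the Riemann integral.
Antiderivative F(x) = (5/3)x^3 + (2/2)x^2 + 0x
F(4) = (5/3)*4^3 + (2/2)*4^2 + 0*4
     = (5/3)*64 + (2/2)*16 + 0*4
     = 106.666667 + 16 + 0
     = 122.666667
F(2) = 17.333333
Integral = F(4) - F(2) = 122.666667 - 17.333333 = 105.333333


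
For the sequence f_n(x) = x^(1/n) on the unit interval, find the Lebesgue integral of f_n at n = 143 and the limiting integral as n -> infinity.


At n = 143: f_143(x) = x^(1/143).
Step 1: integral(x^(1/143), 0, 1) = [x^(1/143+1) / (1/143+1)] from 0 to 1
     = 1 / (1/143 + 1) = 1 / ((143+1)/143) = 143/(143+1)
     = 143/144 = 0.993056
Step 2: As n -> infinity, f_n(x) = x^(1/n) -> 1 for x in (0,1], and f_n is increasing in n.
By MCT, lim_n integral(f_n) = integral(lim_n f_n) = integral(1, 0, 1) = 1.
Step 3: Verify convergence: 143/144 = 0.993056 -> 1


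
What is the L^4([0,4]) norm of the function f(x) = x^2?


Step 1: ||f||_4 = (integral_0^4 |x^2|^4 dx)^(1/4)
     = (integral_0^4 x^8 dx)^(1/4)
Step 2: integral_0^4 x^8 dx = [x^9/(9)] from 0 to 4 = 4^9/9
     = 262144/9 = 29127.111111
Step 3: ||f||_4 = (29127.111111)^(1/4) = 13.063945


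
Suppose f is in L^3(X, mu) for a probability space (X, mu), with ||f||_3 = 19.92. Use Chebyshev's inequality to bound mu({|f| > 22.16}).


Chebyshev/Markov inequality: mu(|f| > eps) <= (||f||_p / eps)^p
Step 1: ||f||_3 / eps = 19.92 / 22.16 = 0.898917
Step 2: Raise to power p = 3:
  (0.898917)^3 = 0.726371
Step 3: Therefore mu(|f| > 22.16) <= 0.726371


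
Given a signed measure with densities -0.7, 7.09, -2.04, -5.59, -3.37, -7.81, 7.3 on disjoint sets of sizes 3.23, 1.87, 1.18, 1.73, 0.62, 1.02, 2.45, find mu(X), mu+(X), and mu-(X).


Step 1: Compute signed measure on each set:
  Set 1: -0.7 * 3.23 = -2.261
  Set 2: 7.09 * 1.87 = 13.2583
  Set 3: -2.04 * 1.18 = -2.4072
  Set 4: -5.59 * 1.73 = -9.6707
  Set 5: -3.37 * 0.62 = -2.0894
  Set 6: -7.81 * 1.02 = -7.9662
  Set 7: 7.3 * 2.45 = 17.885
Step 2: Total signed measure = (-2.261) + (13.2583) + (-2.4072) + (-9.6707) + (-2.0894) + (-7.9662) + (17.885)
     = 6.7488
Step 3: Positive part mu+(X) = sum of positive contributions = 31.1433
Step 4: Negative part mu-(X) = |sum of negative contributions| = 24.3945


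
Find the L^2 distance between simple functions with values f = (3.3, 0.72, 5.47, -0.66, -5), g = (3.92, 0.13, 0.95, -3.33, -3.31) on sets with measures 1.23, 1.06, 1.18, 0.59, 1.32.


Step 1: Compute differences f_i - g_i:
  3.3 - 3.92 = -0.62
  0.72 - 0.13 = 0.59
  5.47 - 0.95 = 4.52
  -0.66 - -3.33 = 2.67
  -5 - -3.31 = -1.69
Step 2: Compute |diff|^2 * measure for each set:
  |-0.62|^2 * 1.23 = 0.3844 * 1.23 = 0.472812
  |0.59|^2 * 1.06 = 0.3481 * 1.06 = 0.368986
  |4.52|^2 * 1.18 = 20.4304 * 1.18 = 24.107872
  |2.67|^2 * 0.59 = 7.1289 * 0.59 = 4.206051
  |-1.69|^2 * 1.32 = 2.8561 * 1.32 = 3.770052
Step 3: Sum = 32.925773
Step 4: ||f-g||_2 = (32.925773)^(1/2) = 5.738098


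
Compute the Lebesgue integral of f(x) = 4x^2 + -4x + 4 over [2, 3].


The Lebesgue integral of a Riemann-integrable function agrees with the Riemann integral.
Antiderivative F(x) = (4/3)x^3 + (-4/2)x^2 + 4x
F(3) = (4/3)*3^3 + (-4/2)*3^2 + 4*3
     = (4/3)*27 + (-4/2)*9 + 4*3
     = 36 + -18 + 12
     = 30
F(2) = 10.666667
Integral = F(3) - F(2) = 30 - 10.666667 = 19.333333


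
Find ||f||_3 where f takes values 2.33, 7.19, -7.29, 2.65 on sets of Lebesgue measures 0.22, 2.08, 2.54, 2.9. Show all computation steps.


Step 1: Compute |f_i|^3 for each value:
  |2.33|^3 = 12.649337
  |7.19|^3 = 371.694959
  |-7.29|^3 = 387.420489
  |2.65|^3 = 18.609625
Step 2: Multiply by measures and sum:
  12.649337 * 0.22 = 2.782854
  371.694959 * 2.08 = 773.125515
  387.420489 * 2.54 = 984.048042
  18.609625 * 2.9 = 53.967912
Sum = 2.782854 + 773.125515 + 984.048042 + 53.967912 = 1813.924323
Step 3: Take the p-th root:
||f||_3 = (1813.924323)^(1/3) = 12.19569


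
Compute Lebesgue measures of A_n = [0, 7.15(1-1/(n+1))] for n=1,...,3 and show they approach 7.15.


By continuity of measure from below: if A_n increases to A, then m(A_n) -> m(A).
Here A = [0, 7.15], so m(A) = 7.15
Step 1: a_1 = 7.15*(1 - 1/2) = 3.575, m(A_1) = 3.575
Step 2: a_2 = 7.15*(1 - 1/3) = 4.7667, m(A_2) = 4.7667
Step 3: a_3 = 7.15*(1 - 1/4) = 5.3625, m(A_3) = 5.3625
Limit: m(A_n) -> m([0,7.15]) = 7.15


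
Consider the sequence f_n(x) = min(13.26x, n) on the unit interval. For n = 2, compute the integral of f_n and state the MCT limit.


f(x) = 13.26x on [0,1]; f_n(x) = min(13.26x, n). At n = 2:
Step 1: f(x) reaches 2 at x = 2/13.26 = 0.15083
Step 2: integral(f_2) = integral(13.26x, 0, 0.15083) + integral(2, 0.15083, 1)
       = 13.26*0.15083^2/2 + 2*(1 - 0.15083)
       = 0.15083 + 1.698341
       = 1.84917
Step 3: As n -> infinity, f_n increases to f, so by MCT integral(f_n) -> integral(f) = 13.26/2 = 6.63.
Convergence: integral(f_2) = 1.84917 -> 6.63 as n -> infinity


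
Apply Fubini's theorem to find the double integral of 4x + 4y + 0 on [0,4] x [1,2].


By Fubini, integrate in x first, then y.
Step 1: Fix y, integrate over x in [0,4]:
  integral(4x + 4y + 0, x=0..4)
  = 4*(4^2 - 0^2)/2 + (4y + 0)*(4 - 0)
  = 32 + (4y + 0)*4
  = 32 + 16y + 0
  = 32 + 16y
Step 2: Integrate over y in [1,2]:
  integral(32 + 16y, y=1..2)
  = 32*1 + 16*(2^2 - 1^2)/2
  = 32 + 24
  = 56


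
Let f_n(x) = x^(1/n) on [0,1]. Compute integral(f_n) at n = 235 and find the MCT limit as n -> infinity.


At n = 235: f_235(x) = x^(1/235).
Step 1: integral(x^(1/235), 0, 1) = [x^(1/235+1) / (1/235+1)] from 0 to 1
     = 1 / (1/235 + 1) = 1 / ((235+1)/235) = 235/(235+1)
     = 235/236 = 0.995763
Step 2: As n -> infinity, f_n(x) = x^(1/n) -> 1 for x in (0,1], and f_n is increasing in n.
By MCT, lim_n integral(f_n) = integral(lim_n f_n) = integral(1, 0, 1) = 1.
Step 3: Verify convergence: 235/236 = 0.995763 -> 1


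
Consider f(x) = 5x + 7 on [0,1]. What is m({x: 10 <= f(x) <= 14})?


f^(-1)([10, 14]) = {x : 10 <= 5x + 7 <= 14}
Solving: (10 - 7)/5 <= x <= (14 - 7)/5
= [0.6, 1.4]
Intersecting with [0,1]: [0.6, 1]
Measure = 1 - 0.6 = 0.4


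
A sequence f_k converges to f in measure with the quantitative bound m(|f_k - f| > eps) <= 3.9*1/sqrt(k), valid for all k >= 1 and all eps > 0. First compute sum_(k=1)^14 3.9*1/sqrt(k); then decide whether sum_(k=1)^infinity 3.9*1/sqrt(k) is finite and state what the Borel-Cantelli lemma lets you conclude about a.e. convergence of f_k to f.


Step 1: List the terms 3.9*1/sqrt(k) for k = 1 to 14:
  k=1: 3.9
  k=2: 2.757716
  k=3: 2.251666
  k=4: 1.95
  k=5: 1.744133
  k=6: 1.592168
  k=7: 1.474061
  k=8: 1.378858
  k=9: 1.3
  k=10: 1.233288
  k=11: 1.175894
  k=12: 1.125833
  k=13: 1.081665
  k=14: 1.042319
Step 2: Partial sum = 3.9 + 2.757716 + 2.251666 + 1.95 + 1.744133 + 1.592168 + 1.474061 + 1.378858 + 1.3 + 1.233288 + 1.175894 + 1.125833 + 1.081665 + 1.042319
     = 24.007603
Step 3: The full series sum_(k>=1) 3.9*1/sqrt(k) diverges (p-series with p = 1/2 <= 1; a nonzero constant multiple of a divergent series diverges).
Step 4: The (first) Borel-Cantelli lemma requires a summable sequence of measures, so it does not apply here;
        from this bound alone no conclusion about a.e. convergence can be drawn (convergence in measure still
        gives an a.e.-convergent subsequence, but not a.e. convergence of the whole sequence).
Conclusion: series diverges; Borel-Cantelli is inconclusive about a.e. convergence of f_k.


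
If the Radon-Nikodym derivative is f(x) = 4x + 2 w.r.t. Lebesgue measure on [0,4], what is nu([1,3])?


nu(A) = integral_A (dnu/dmu) dmu = integral_1^3 (4x + 2) dx
Step 1: Antiderivative F(x) = (4/2)x^2 + 2x
Step 2: F(3) = (4/2)*3^2 + 2*3 = 18 + 6 = 24
Step 3: F(1) = (4/2)*1^2 + 2*1 = 2 + 2 = 4
Step 4: nu([1,3]) = F(3) - F(1) = 24 - 4 = 20


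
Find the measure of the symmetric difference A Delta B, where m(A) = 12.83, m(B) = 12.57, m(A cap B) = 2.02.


m(A Delta B) = m(A) + m(B) - 2*m(A n B)
= 12.83 + 12.57 - 2*2.02
= 12.83 + 12.57 - 4.04
= 21.36


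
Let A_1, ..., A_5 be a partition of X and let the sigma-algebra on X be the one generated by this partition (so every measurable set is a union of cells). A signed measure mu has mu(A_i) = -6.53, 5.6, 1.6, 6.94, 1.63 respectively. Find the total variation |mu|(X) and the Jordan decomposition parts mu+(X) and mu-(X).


Step 1: Every measurable set is a union of atoms (the cells / points), so a Hahn decomposition is
  obtained by grouping atoms by sign: P = union of atoms with mu > 0, N = union of the remaining atoms.
  Atoms in P (indices): 2, 3, 4, 5;  atoms in N (indices): 1
  Positive values: 5.6, 1.6, 6.94, 1.63
  Negative values: -6.53
Step 2: mu+(X) = mu(P) = sum of positive atom values = 15.77
Step 3: mu-(X) = -mu(N) = sum of |negative atom values| = 6.53
Step 4: |mu|(X) = mu+(X) + mu-(X) = 15.77 + 6.53 = 22.3


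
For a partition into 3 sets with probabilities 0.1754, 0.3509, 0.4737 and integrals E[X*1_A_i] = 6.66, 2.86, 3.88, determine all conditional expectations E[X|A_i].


For each cell A_i: E[X|A_i] = E[X*1_A_i] / P(A_i)
Step 1: E[X|A_1] = 6.66 / 0.1754 = 37.970353
Step 2: E[X|A_2] = 2.86 / 0.3509 = 8.15047
Step 3: E[X|A_3] = 3.88 / 0.4737 = 8.190838
Verification: E[X] = sum E[X*1_A_i] = 6.66 + 2.86 + 3.88 = 13.4


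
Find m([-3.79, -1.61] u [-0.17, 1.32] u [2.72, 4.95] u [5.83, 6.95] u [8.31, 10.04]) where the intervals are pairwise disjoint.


For pairwise disjoint intervals, m(union) = sum of lengths.
= (-1.61 - -3.79) + (1.32 - -0.17) + (4.95 - 2.72) + (6.95 - 5.83) + (10.04 - 8.31)
= 2.18 + 1.49 + 2.23 + 1.12 + 1.73
= 8.75


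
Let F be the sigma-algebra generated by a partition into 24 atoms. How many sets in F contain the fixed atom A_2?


Each element of F is a union of some subset S of the 24 atoms.
The element contains A_2 iff A_2 is in S.
So we count subsets S of {A_1,...,A_24} with A_2 in S: choose freely among the other 23 atoms.
Count = 2^(24-1) = 2^23 = 8388608.


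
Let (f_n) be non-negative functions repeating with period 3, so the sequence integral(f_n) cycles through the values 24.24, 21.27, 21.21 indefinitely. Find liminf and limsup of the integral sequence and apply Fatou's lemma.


The sequence (integral(f_n)) is periodic with period 3, repeating the values 24.24, 21.27, 21.21 indefinitely.
Step 1: For a periodic sequence, every tail (a_m, a_(m+1), ...) contains all 3 period values infinitely often.
Step 2: Hence inf of every tail = min of the period values = min(24.24, 21.27, 21.21) = 21.21.
        liminf_n integral(f_n) = sup over m of (inf of tail from m) = 21.21.
Step 3: Similarly sup of every tail = max of the period values = 24.24.
        limsup_n integral(f_n) = 24.24.
Step 4: Fatou's lemma: integral(liminf_n f_n) <= liminf_n integral(f_n) = 21.21.
        So the integral of the pointwise liminf is at most 21.21.


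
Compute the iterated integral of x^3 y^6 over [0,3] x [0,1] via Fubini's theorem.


By Fubini's theorem, the double integral factors as a product of single integrals:
Step 1: integral_0^3 x^3 dx = [x^4/4] from 0 to 3
     = 3^4/4 = 20.25
Step 2: integral_0^1 y^6 dy = [y^7/7] from 0 to 1
     = 1^7/7 = 0.142857
Step 3: Double integral = 20.25 * 0.142857 = 2.892857


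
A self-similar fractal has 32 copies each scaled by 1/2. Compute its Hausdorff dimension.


For a self-similar set with N copies scaled by 1/r:
dim_H = log(N)/log(r) = log(32)/log(2)
= 3.465736/0.693147
= 5


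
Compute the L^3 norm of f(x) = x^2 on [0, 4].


Step 1: ||f||_3 = (integral_0^4 |x^2|^3 dx)^(1/3)
     = (integral_0^4 x^6 dx)^(1/3)
Step 2: integral_0^4 x^6 dx = [x^7/(7)] from 0 to 4 = 4^7/7
     = 16384/7 = 2340.571429
Step 3: ||f||_3 = (2340.571429)^(1/3) = 13.277225


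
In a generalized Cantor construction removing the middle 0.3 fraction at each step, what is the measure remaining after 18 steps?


Step 1: At each step, fraction remaining = 1 - 0.3 = 0.7
Step 2: After 18 steps, measure = (0.7)^18
Result = 0.001628


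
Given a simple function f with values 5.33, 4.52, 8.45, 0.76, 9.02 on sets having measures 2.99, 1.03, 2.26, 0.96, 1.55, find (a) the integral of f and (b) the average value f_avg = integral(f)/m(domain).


Step 1: Integral = sum(value_i * measure_i)
= 5.33*2.99 + 4.52*1.03 + 8.45*2.26 + 0.76*0.96 + 9.02*1.55
= 15.9367 + 4.6556 + 19.097 + 0.7296 + 13.981
= 54.3999
Step 2: Total measure of domain = 2.99 + 1.03 + 2.26 + 0.96 + 1.55 = 8.79
Step 3: Average value = 54.3999 / 8.79 = 6.18884


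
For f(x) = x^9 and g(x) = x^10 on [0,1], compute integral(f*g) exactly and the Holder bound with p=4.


Step 1: Exact integral of f*g = integral(x^19, 0, 1) = 1/20
     = 0.05
Step 2: Holder bound with p=4, q=1.333333:
  ||f||_p = (integral x^36 dx)^(1/4) = (1/37)^(1/4) = 0.405461
  ||g||_q = (integral x^13.333333 dx)^(1/1.333333) = (1/14.333333)^(1/1.333333) = 0.13575
Step 3: Holder bound = ||f||_p * ||g||_q = 0.405461 * 0.13575 = 0.055041
Verification: 0.05 <= 0.055041 (Holder holds)


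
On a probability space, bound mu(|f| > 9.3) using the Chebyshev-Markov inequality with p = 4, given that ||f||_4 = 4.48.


Chebyshev/Markov inequality: mu(|f| > eps) <= (||f||_p / eps)^p
Step 1: ||f||_4 / eps = 4.48 / 9.3 = 0.48172
Step 2: Raise to power p = 4:
  (0.48172)^4 = 0.053849
Step 3: Therefore mu(|f| > 9.3) <= 0.053849


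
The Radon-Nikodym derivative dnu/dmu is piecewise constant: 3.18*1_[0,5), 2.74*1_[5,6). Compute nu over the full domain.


Integrate each piece of the Radon-Nikodym derivative:
Step 1: integral_0^5 3.18 dx = 3.18*(5-0) = 3.18*5 = 15.9
Step 2: integral_5^6 2.74 dx = 2.74*(6-5) = 2.74*1 = 2.74
Total: 15.9 + 2.74 = 18.64


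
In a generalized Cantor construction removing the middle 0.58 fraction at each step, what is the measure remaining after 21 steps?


Step 1: At each step, fraction remaining = 1 - 0.58 = 0.42
Step 2: After 21 steps, measure = (0.42)^21
Result = 1.225279e-08


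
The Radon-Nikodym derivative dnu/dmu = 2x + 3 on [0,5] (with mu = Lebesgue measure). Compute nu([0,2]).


nu(A) = integral_A (dnu/dmu) dmu = integral_0^2 (2x + 3) dx
Step 1: Antiderivative F(x) = (2/2)x^2 + 3x
Step 2: F(2) = (2/2)*2^2 + 3*2 = 4 + 6 = 10
Step 3: F(0) = (2/2)*0^2 + 3*0 = 0.0 + 0 = 0.0
Step 4: nu([0,2]) = F(2) - F(0) = 10 - 0.0 = 10


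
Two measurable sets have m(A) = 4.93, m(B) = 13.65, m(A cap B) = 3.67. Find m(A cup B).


By inclusion-exclusion: m(A u B) = m(A) + m(B) - m(A n B)
= 4.93 + 13.65 - 3.67
= 14.91


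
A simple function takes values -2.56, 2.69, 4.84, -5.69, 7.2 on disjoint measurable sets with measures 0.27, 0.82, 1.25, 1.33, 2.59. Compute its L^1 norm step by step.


Step 1: Compute |f_i|^1 for each value:
  |-2.56|^1 = 2.56
  |2.69|^1 = 2.69
  |4.84|^1 = 4.84
  |-5.69|^1 = 5.69
  |7.2|^1 = 7.2
Step 2: Multiply by measures and sum:
  2.56 * 0.27 = 0.6912
  2.69 * 0.82 = 2.2058
  4.84 * 1.25 = 6.05
  5.69 * 1.33 = 7.5677
  7.2 * 2.59 = 18.648
Sum = 0.6912 + 2.2058 + 6.05 + 7.5677 + 18.648 = 35.1627
Step 3: Take the p-th root:
||f||_1 = (35.1627)^(1/1) = 35.1627


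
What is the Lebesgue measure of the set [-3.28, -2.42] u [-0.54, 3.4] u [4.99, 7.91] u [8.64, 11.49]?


For pairwise disjoint intervals, m(union) = sum of lengths.
= (-2.42 - -3.28) + (3.4 - -0.54) + (7.91 - 4.99) + (11.49 - 8.64)
= 0.86 + 3.94 + 2.92 + 2.85
= 10.57


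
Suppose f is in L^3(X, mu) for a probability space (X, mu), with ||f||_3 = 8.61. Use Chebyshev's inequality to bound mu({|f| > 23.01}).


Chebyshev/Markov inequality: mu(|f| > eps) <= (||f||_p / eps)^p
Step 1: ||f||_3 / eps = 8.61 / 23.01 = 0.374185
Step 2: Raise to power p = 3:
  (0.374185)^3 = 0.052391
Step 3: Therefore mu(|f| > 23.01) <= 0.052391


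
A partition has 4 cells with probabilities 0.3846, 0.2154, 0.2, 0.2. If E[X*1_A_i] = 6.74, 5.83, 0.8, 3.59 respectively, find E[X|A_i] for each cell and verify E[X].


For each cell A_i: E[X|A_i] = E[X*1_A_i] / P(A_i)
Step 1: E[X|A_1] = 6.74 / 0.3846 = 17.524701
Step 2: E[X|A_2] = 5.83 / 0.2154 = 27.065924
Step 3: E[X|A_3] = 0.8 / 0.2 = 4
Step 4: E[X|A_4] = 3.59 / 0.2 = 17.95
Verification: E[X] = sum E[X*1_A_i] = 6.74 + 5.83 + 0.8 + 3.59 = 16.96


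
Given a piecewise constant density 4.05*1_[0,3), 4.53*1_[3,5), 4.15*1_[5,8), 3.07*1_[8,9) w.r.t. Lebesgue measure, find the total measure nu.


Integrate each piece of the Radon-Nikodym derivative:
Step 1: integral_0^3 4.05 dx = 4.05*(3-0) = 4.05*3 = 12.15
Step 2: integral_3^5 4.53 dx = 4.53*(5-3) = 4.53*2 = 9.06
Step 3: integral_5^8 4.15 dx = 4.15*(8-5) = 4.15*3 = 12.45
Step 4: integral_8^9 3.07 dx = 3.07*(9-8) = 3.07*1 = 3.07
Total: 12.15 + 9.06 + 12.45 + 3.07 = 36.73


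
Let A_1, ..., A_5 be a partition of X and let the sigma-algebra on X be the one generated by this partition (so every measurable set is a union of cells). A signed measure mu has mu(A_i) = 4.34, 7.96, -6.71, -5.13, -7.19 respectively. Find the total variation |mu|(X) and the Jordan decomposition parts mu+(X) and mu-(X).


Step 1: Every measurable set is a union of atoms (the cells / points), so a Hahn decomposition is
  obtained by grouping atoms by sign: P = union of atoms with mu > 0, N = union of the remaining atoms.
  Atoms in P (indices): 1, 2;  atoms in N (indices): 3, 4, 5
  Positive values: 4.34, 7.96
  Negative values: -6.71, -5.13, -7.19
Step 2: mu+(X) = mu(P) = sum of positive atom values = 12.3
Step 3: mu-(X) = -mu(N) = sum of |negative atom values| = 19.03
Step 4: |mu|(X) = mu+(X) + mu-(X) = 12.3 + 19.03 = 31.33
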